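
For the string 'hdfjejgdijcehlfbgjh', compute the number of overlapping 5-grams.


String 'hdfjejgdijcehlfbgjh' has length L = 19.
Number of overlapping n-grams = L - n + 1
Substituting: 19 - 5 + 1 = 15

15


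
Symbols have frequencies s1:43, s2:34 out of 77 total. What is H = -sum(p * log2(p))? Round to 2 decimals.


Computing entropy H = -sum(p_i * log2(p_i)):
  s1: p = 43/77 = 0.5584, -p*log2(p) = 0.4694
  s2: p = 34/77 = 0.4416, -p*log2(p) = 0.5207
H = sum of terms = 0.9901
Rounded to 2 decimals: 0.99

0.99


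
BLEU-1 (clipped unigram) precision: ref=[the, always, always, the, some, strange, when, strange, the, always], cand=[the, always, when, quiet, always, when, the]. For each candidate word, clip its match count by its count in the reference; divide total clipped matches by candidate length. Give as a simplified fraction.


Reference word counts: {'always': 3, 'some': 1, 'strange': 2, 'the': 3, 'when': 1}
Checking each candidate word (with clipping):
  'the' -> in reference (ref count 3, used 1/3) -> match (matches: 1)
  'always' -> in reference (ref count 3, used 1/3) -> match (matches: 2)
  'when' -> in reference (ref count 1, used 1/1) -> match (matches: 3)
  'quiet' -> not in reference -> no match (matches: 3)
  'always' -> in reference (ref count 3, used 2/3) -> match (matches: 4)
  'when' -> ref count 1 already used up (1/1) -> clipped, no match (matches: 4)
  'the' -> in reference (ref count 3, used 2/3) -> match (matches: 5)
Clipped matches: 5, Candidate length: 7
Precision = 5/7

5/7


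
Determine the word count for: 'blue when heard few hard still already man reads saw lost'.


Counting words by splitting on spaces:
  Word 1: 'blue'
  Word 2: 'when'
  Word 3: 'heard'
  Word 4: 'few'
  Word 5: 'hard'
  Word 6: 'still'
  Word 7: 'already'
  Word 8: 'man'
  Word 9: 'reads'
  Word 10: 'saw'
  Word 11: 'lost'
Total words: 11

11


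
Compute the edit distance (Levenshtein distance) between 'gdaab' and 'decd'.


Building DP table for s1='gdaab' (len 5) and s2='decd' (len 4):
       d  e  c  d
    0  1  2  3  4
  g 1  1  2  3  4
  d 2  1  2  3  3
  a 3  2  2  3  4
  a 4  3  3  3  4
  b 5  4  4  4  4
Edit distance = dp[5][4] = 4

4


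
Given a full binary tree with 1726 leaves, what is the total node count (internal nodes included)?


Leaf nodes (terminals): 1726
Internal nodes = n - 1 = 1726 - 1 = 1725
Total = leaves + internal = 1726 + 1725 = 3451

3451


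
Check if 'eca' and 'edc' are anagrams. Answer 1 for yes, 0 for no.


Sort characters of 'eca': 'ace'
Sort characters of 'edc': 'cde'
Sorted forms differ -> they are NOT anagrams
Result: 0

0


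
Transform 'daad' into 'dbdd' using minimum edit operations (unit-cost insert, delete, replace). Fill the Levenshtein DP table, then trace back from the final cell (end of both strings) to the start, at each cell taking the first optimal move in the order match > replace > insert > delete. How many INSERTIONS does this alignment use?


Edit distance = 2. Backtracking from cell (4, 4) with preference match > replace > insert > delete,
then listing the resulting alignment 'daad' -> 'dbdd' left to right:
  Step 1: keep 'd'
  Step 2: replace a->b
  Step 3: replace a->d
  Step 4: keep 'd'
Total insertions: 0

0


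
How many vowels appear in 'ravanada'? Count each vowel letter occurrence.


Scanning each character of 'ravanada':
  Position 1: 'r' -> consonant (running count: 0)
  Position 2: 'a' -> vowel (running count: 1)
  Position 3: 'v' -> consonant (running count: 1)
  Position 4: 'a' -> vowel (running count: 2)
  Position 5: 'n' -> consonant (running count: 2)
  Position 6: 'a' -> vowel (running count: 3)
  Position 7: 'd' -> consonant (running count: 3)
  Position 8: 'a' -> vowel (running count: 4)
Total vowels: 4

4


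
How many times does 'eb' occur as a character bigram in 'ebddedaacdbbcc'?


Scanning 'ebddedaacdbbcc' for bigram 'eb':
  Position 0: 'eb' -> MATCH
  Position 1: 'bd' -> no
  Position 2: 'dd' -> no
  Position 3: 'de' -> no
  Position 4: 'ed' -> no
  Position 5: 'da' -> no
  Position 6: 'aa' -> no
  Position 7: 'ac' -> no
  Position 8: 'cd' -> no
  Position 9: 'db' -> no
  Position 10: 'bb' -> no
  Position 11: 'bc' -> no
  Position 12: 'cc' -> no
Total matches: 1

1


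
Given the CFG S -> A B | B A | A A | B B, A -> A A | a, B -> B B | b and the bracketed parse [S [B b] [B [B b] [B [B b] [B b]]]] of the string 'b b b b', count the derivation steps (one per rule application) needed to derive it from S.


Every bracketed nonterminal node [X ...] in the tree is produced by exactly one rule application.
Reading the tree off as a leftmost derivation:
  Step 1: S  =>  B B   (applied S -> B B)
  Step 2: B B  =>  b B   (applied B -> b)
  Step 3: b B  =>  b B B   (applied B -> B B)
  Step 4: b B B  =>  b b B   (applied B -> b)
  Step 5: b b B  =>  b b B B   (applied B -> B B)
  Step 6: b b B B  =>  b b b B   (applied B -> b)
  Step 7: b b b B  =>  b b b b   (applied B -> b)
Final yield: b b b b
Total rewrite steps: 7

7


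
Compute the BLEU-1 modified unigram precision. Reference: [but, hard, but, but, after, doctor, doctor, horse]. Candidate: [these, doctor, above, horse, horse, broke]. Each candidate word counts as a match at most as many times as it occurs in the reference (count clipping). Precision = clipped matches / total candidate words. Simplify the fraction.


Reference word counts: {'after': 1, 'but': 3, 'doctor': 2, 'hard': 1, 'horse': 1}
Checking each candidate word (with clipping):
  'these' -> not in reference -> no match (matches: 0)
  'doctor' -> in reference (ref count 2, used 1/2) -> match (matches: 1)
  'above' -> not in reference -> no match (matches: 1)
  'horse' -> in reference (ref count 1, used 1/1) -> match (matches: 2)
  'horse' -> ref count 1 already used up (1/1) -> clipped, no match (matches: 2)
  'broke' -> not in reference -> no match (matches: 2)
Clipped matches: 2, Candidate length: 6
Precision = 2/6 = 1/3

1/3


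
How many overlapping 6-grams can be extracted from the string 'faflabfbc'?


String 'faflabfbc' has length L = 9.
Number of overlapping n-grams = L - n + 1
Substituting: 9 - 6 + 1 = 4

4


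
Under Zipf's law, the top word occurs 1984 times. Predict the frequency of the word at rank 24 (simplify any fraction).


Zipf's law: freq(rank) = f1 / rank
f1 = 1984, rank = 24
freq = 1984 / 24
GCD(1984, 24) = 8
Simplified: 248/3

248/3


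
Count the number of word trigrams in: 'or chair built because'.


Word trigrams from [4] words:
  Trigram 1: (or chair built)
  Trigram 2: (chair built because)
Total word trigrams: 4 - 2 = 2

2


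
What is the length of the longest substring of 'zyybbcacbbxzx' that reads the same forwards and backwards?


Scanning 'zyybbcacbbxzx' for palindromic substrings.
Substring at positions 3-9: 'bbcacbb'.
Check: reverse('bbcacbb') = 'bbcacbb' -> palindrome confirmed.
Neighbouring characters ('y' / 'x') break symmetry, so it cannot extend further.
No longer palindromic substring exists; longest length = 7

7


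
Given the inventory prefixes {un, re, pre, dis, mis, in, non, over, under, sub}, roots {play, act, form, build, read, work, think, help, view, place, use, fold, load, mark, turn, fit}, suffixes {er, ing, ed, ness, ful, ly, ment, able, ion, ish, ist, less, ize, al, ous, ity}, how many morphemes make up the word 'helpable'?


Segmenting 'helpable' against the inventory:
  'help' -> root (morpheme 1)
  'able' -> suffix (morpheme 2)
Total morphemes: 2

2


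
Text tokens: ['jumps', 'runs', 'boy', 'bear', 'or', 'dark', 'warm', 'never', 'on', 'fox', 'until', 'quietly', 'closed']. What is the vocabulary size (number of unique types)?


Listing all tokens and tracking unique types:
  Token 1: 'jumps' -> NEW (unique so far: 1)
  Token 2: 'runs' -> NEW (unique so far: 2)
  Token 3: 'boy' -> NEW (unique so far: 3)
  Token 4: 'bear' -> NEW (unique so far: 4)
  Token 5: 'or' -> NEW (unique so far: 5)
  Token 6: 'dark' -> NEW (unique so far: 6)
  Token 7: 'warm' -> NEW (unique so far: 7)
  Token 8: 'never' -> NEW (unique so far: 8)
  Token 9: 'on' -> NEW (unique so far: 9)
  Token 10: 'fox' -> NEW (unique so far: 10)
  Token 11: 'until' -> NEW (unique so far: 11)
  Token 12: 'quietly' -> NEW (unique so far: 12)
  Token 13: 'closed' -> NEW (unique so far: 13)
Unique types: ('bear', 'boy', 'closed', 'dark', 'fox', 'jumps', 'never', 'on', 'or', 'quietly', 'runs', 'until', 'warm')
Vocabulary size: 13

13


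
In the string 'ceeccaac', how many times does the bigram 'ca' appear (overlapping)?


Scanning 'ceeccaac' for bigram 'ca':
  Position 0: 'ce' -> no
  Position 1: 'ee' -> no
  Position 2: 'ec' -> no
  Position 3: 'cc' -> no
  Position 4: 'ca' -> MATCH
  Position 5: 'aa' -> no
  Position 6: 'ac' -> no
Total matches: 1

1


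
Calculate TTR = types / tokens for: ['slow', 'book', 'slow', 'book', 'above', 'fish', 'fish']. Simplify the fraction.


Tokens: 7
Unique types: ('above', 'book', 'fish', 'slow') = 4
TTR = 4/7
Already in lowest terms.

4/7


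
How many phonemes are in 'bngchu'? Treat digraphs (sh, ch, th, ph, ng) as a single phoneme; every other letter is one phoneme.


Parsing 'bngchu' greedily, digraphs first:
  'b' -> consonant phoneme (phonemes so far: 1)
  'ng' -> digraph (1 consonant phoneme) (phonemes so far: 2)
  'ch' -> digraph (1 consonant phoneme) (phonemes so far: 3)
  'u' -> vowel phoneme (phonemes so far: 4)
Total phonemes: 4

4


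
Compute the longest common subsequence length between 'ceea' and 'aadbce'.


DP table for LCS of 'ceea' and 'aadbce':
       a  a  d  b  c  e
    0  0  0  0  0  0  0
  c 0  0  0  0  0  1  1
  e 0  0  0  0  0  1  2
  e 0  0  0  0  0  1  2
  a 0  1  1  1  1  1  2
LCS: 'ce'
LCS length = 2

2


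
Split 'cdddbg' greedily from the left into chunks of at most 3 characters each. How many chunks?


'cdddbg' has 6 characters.
Chunking with max size 3:
  Chunk 1: 'cdd' (positions 0-2)
  Chunk 2: 'dbg' (positions 3-5)
Total chunks: ceil(6 / 3) = 2

2


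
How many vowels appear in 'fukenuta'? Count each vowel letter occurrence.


Scanning each character of 'fukenuta':
  Position 1: 'f' -> consonant (running count: 0)
  Position 2: 'u' -> vowel (running count: 1)
  Position 3: 'k' -> consonant (running count: 1)
  Position 4: 'e' -> vowel (running count: 2)
  Position 5: 'n' -> consonant (running count: 2)
  Position 6: 'u' -> vowel (running count: 3)
  Position 7: 't' -> consonant (running count: 3)
  Position 8: 'a' -> vowel (running count: 4)
Total vowels: 4

4


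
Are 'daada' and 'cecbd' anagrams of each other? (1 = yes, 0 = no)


Sort characters of 'daada': 'aaadd'
Sort characters of 'cecbd': 'bccde'
Sorted forms differ -> they are NOT anagrams
Result: 0

0


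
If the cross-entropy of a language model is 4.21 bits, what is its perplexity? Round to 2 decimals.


Perplexity formula: PP = 2^H
H = 4.21
PP = 2^4.21
Decompose: 2^4.21 = 2^4 * 2^0.21
2^4 = 16, 2^0.21 ~ 1.1566882
PP ~ 16 * 1.1566882 = 18.5070112
Rounded to 2 decimals: 18.51

18.51


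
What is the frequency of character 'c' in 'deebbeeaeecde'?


Scanning 'deebbeeaeecde' for 'c':
  Position 10: 'c' -> MATCH (count: 1)
Total occurrences of 'c': 1

1


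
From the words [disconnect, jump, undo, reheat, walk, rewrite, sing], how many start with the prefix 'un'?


Checking each word for prefix 'un':
  'disconnect' -> no (count: 0)
  'jump' -> no (count: 0)
  'undo' -> YES, starts with 'un' (count: 1)
  'reheat' -> no (count: 1)
  'walk' -> no (count: 1)
  'rewrite' -> no (count: 1)
  'sing' -> no (count: 1)
Total with prefix 'un': 1

1


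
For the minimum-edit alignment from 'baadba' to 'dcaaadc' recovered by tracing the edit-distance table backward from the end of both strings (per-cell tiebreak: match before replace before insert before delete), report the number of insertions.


Edit distance = 5. Backtracking from cell (6, 7) with preference match > replace > insert > delete,
then listing the resulting alignment 'baadba' -> 'dcaaadc' left to right:
  Step 1: insert 'd' [insertion #1]
  Step 2: replace b->c
  Step 3: keep 'a'
  Step 4: keep 'a'
  Step 5: replace d->a
  Step 6: replace b->d
  Step 7: replace a->c
Total insertions: 1

1


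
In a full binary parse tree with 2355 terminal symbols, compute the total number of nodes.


Leaf nodes (terminals): 2355
Internal nodes = n - 1 = 2355 - 1 = 2354
Total = leaves + internal = 2355 + 2354 = 4709

4709


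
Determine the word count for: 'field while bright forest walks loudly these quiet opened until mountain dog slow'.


Counting words by splitting on spaces:
  Word 1: 'field'
  Word 2: 'while'
  Word 3: 'bright'
  Word 4: 'forest'
  Word 5: 'walks'
  Word 6: 'loudly'
  Word 7: 'these'
  Word 8: 'quiet'
  Word 9: 'opened'
  Word 10: 'until'
  Word 11: 'mountain'
  Word 12: 'dog'
  Word 13: 'slow'
Total words: 13

13


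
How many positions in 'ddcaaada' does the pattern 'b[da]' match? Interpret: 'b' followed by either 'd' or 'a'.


Pattern: b[da] means 'b' followed by either 'd' or 'a'.
Scanning 'ddcaaada' position-by-position:
  Pos 0: window 'dd' -> no
  Pos 1: window 'dc' -> no
  Pos 2: window 'ca' -> no
  Pos 3: window 'aa' -> no
  Pos 4: window 'aa' -> no
  Pos 5: window 'ad' -> no
  Pos 6: window 'da' -> no
  Pos 7: window 'a' -> no
Total matches: 0

0


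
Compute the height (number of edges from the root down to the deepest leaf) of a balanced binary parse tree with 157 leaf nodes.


In a balanced binary tree with n leaves the deepest leaf is ceil(log2(n)) edges below the root.
log2(157) = 7.2946
ceil(7.2946) = 8
height (edges) = 8

8


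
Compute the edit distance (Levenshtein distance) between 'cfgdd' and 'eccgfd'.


Building DP table for s1='cfgdd' (len 5) and s2='eccgfd' (len 6):
       e  c  c  g  f  d
    0  1  2  3  4  5  6
  c 1  1  1  2  3  4  5
  f 2  2  2  2  3  3  4
  g 3  3  3  3  2  3  4
  d 4  4  4  4  3  3  3
  d 5  5  5  5  4  4  3
Edit distance = dp[5][6] = 3

3


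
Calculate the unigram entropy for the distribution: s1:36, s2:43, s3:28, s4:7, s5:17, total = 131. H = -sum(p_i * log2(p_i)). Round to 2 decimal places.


Computing entropy H = -sum(p_i * log2(p_i)):
  s1: p = 36/131 = 0.2748, -p*log2(p) = 0.5121
  s2: p = 43/131 = 0.3282, -p*log2(p) = 0.5275
  s3: p = 28/131 = 0.2137, -p*log2(p) = 0.4758
  s4: p = 7/131 = 0.0534, -p*log2(p) = 0.2258
  s5: p = 17/131 = 0.1298, -p*log2(p) = 0.3823
H = sum of terms = 2.1235
Rounded to 2 decimals: 2.12

2.12


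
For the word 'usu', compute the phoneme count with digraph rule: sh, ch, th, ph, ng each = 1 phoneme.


Parsing 'usu' greedily, digraphs first:
  'u' -> vowel phoneme (phonemes so far: 1)
  's' -> consonant phoneme (phonemes so far: 2)
  'u' -> vowel phoneme (phonemes so far: 3)
Total phonemes: 3

3


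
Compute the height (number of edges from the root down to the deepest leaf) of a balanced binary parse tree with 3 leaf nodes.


In a balanced binary tree with n leaves the deepest leaf is ceil(log2(n)) edges below the root.
log2(3) = 1.5850
ceil(1.5850) = 2
height (edges) = 2

2


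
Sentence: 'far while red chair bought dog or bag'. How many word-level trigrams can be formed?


Word trigrams from [8] words:
  Trigram 1: (far while red)
  Trigram 2: (while red chair)
  Trigram 3: (red chair bought)
  Trigram 4: (chair bought dog)
  Trigram 5: (bought dog or)
  Trigram 6: (dog or bag)
Total word trigrams: 8 - 2 = 6

6


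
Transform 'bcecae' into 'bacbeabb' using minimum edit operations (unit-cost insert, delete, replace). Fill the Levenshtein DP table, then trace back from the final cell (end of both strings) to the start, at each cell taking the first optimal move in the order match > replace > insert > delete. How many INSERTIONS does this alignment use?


Edit distance = 5. Backtracking from cell (6, 8) with preference match > replace > insert > delete,
then listing the resulting alignment 'bcecae' -> 'bacbeabb' left to right:
  Step 1: keep 'b'
  Step 2: insert 'a' [insertion #1]
  Step 3: keep 'c'
  Step 4: insert 'b' [insertion #2]
  Step 5: keep 'e'
  Step 6: replace c->a
  Step 7: replace a->b
  Step 8: replace e->b
Total insertions: 2

2


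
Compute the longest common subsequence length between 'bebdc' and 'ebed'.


DP table for LCS of 'bebdc' and 'ebed':
       e  b  e  d
    0  0  0  0  0
  b 0  0  1  1  1
  e 0  1  1  2  2
  b 0  1  2  2  2
  d 0  1  2  2  3
  c 0  1  2  2  3
LCS: 'bed'
LCS length = 3

3


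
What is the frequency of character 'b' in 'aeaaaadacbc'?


Scanning 'aeaaaadacbc' for 'b':
  Position 9: 'b' -> MATCH (count: 1)
Total occurrences of 'b': 1

1


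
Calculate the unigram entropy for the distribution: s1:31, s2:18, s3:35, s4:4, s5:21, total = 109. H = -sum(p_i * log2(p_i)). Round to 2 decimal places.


Computing entropy H = -sum(p_i * log2(p_i)):
  s1: p = 31/109 = 0.2844, -p*log2(p) = 0.5159
  s2: p = 18/109 = 0.1651, -p*log2(p) = 0.4291
  s3: p = 35/109 = 0.3211, -p*log2(p) = 0.5263
  s4: p = 4/109 = 0.0367, -p*log2(p) = 0.1750
  s5: p = 21/109 = 0.1927, -p*log2(p) = 0.4577
H = sum of terms = 2.1040
Rounded to 2 decimals: 2.10

2.10


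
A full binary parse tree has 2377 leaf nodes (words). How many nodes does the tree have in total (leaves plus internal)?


Leaf nodes (terminals): 2377
Internal nodes = n - 1 = 2377 - 1 = 2376
Total = leaves + internal = 2377 + 2376 = 4753

4753


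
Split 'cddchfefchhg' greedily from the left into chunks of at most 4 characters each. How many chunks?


'cddchfefchhg' has 12 characters.
Chunking with max size 4:
  Chunk 1: 'cddc' (positions 0-3)
  Chunk 2: 'hfef' (positions 4-7)
  Chunk 3: 'chhg' (positions 8-11)
Total chunks: ceil(12 / 4) = 3

3


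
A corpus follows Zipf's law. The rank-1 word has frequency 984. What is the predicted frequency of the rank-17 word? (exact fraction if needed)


Zipf's law: freq(rank) = f1 / rank
f1 = 984, rank = 17
freq = 984 / 17
GCD(984, 17) = 1
Simplified: 984/17

984/17


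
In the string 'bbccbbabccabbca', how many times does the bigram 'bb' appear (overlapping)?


Scanning 'bbccbbabccabbca' for bigram 'bb':
  Position 0: 'bb' -> MATCH
  Position 1: 'bc' -> no
  Position 2: 'cc' -> no
  Position 3: 'cb' -> no
  Position 4: 'bb' -> MATCH
  Position 5: 'ba' -> no
  Position 6: 'ab' -> no
  Position 7: 'bc' -> no
  Position 8: 'cc' -> no
  Position 9: 'ca' -> no
  Position 10: 'ab' -> no
  Position 11: 'bb' -> MATCH
  Position 12: 'bc' -> no
  Position 13: 'ca' -> no
Total matches: 3

3


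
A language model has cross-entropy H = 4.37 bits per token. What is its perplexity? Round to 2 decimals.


Perplexity formula: PP = 2^H
H = 4.37
PP = 2^4.37
Decompose: 2^4.37 = 2^4 * 2^0.37
2^4 = 16, 2^0.37 ~ 1.2923528
PP ~ 16 * 1.2923528 = 20.6776448
Rounded to 2 decimals: 20.68

20.68


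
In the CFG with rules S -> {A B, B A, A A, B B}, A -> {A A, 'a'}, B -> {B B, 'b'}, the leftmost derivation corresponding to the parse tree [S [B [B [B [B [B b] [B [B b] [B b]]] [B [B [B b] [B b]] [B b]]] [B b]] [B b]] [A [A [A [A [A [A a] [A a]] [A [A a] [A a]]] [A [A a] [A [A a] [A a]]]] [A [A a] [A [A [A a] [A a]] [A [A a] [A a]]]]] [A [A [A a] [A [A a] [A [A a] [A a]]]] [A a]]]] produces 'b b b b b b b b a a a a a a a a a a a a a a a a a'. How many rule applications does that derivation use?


Every bracketed nonterminal node [X ...] in the tree is produced by exactly one rule application.
Reading the tree off as a leftmost derivation:
  Step 1: S  =>  B A   (applied S -> B A)
  Step 2: B A  =>  B B A   (applied B -> B B)
  Step 3: B B A  =>  B B B A   (applied B -> B B)
  Step 4: B B B A  =>  B B B B A   (applied B -> B B)
  Step 5: B B B B A  =>  B B B B B A   (applied B -> B B)
  Step 6: B B B B B A  =>  b B B B B A   (applied B -> b)
  Step 7: b B B B B A  =>  b B B B B B A   (applied B -> B B)
  Step 8: b B B B B B A  =>  b b B B B B A   (applied B -> b)
  Step 9: b b B B B B A  =>  b b b B B B A   (applied B -> b)
  Step 10: b b b B B B A  =>  b b b B B B B A   (applied B -> B B)
  Step 11: b b b B B B B A  =>  b b b B B B B B A   (applied B -> B B)
  Step 12: b b b B B B B B A  =>  b b b b B B B B A   (applied B -> b)
  Step 13: b b b b B B B B A  =>  b b b b b B B B A   (applied B -> b)
  Step 14: b b b b b B B B A  =>  b b b b b b B B A   (applied B -> b)
  Step 15: b b b b b b B B A  =>  b b b b b b b B A   (applied B -> b)
  Step 16: b b b b b b b B A  =>  b b b b b b b b A   (applied B -> b)
  Step 17: b b b b b b b b A  =>  b b b b b b b b A A   (applied A -> A A)
  Step 18: b b b b b b b b A A  =>  b b b b b b b b A A A   (applied A -> A A)
  Step 19: b b b b b b b b A A A  =>  b b b b b b b b A A A A   (applied A -> A A)
  Step 20: b b b b b b b b A A A A  =>  b b b b b b b b A A A A A   (applied A -> A A)
  Step 21: b b b b b b b b A A A A A  =>  b b b b b b b b A A A A A A   (applied A -> A A)
  Step 22: b b b b b b b b A A A A A A  =>  b b b b b b b b a A A A A A   (applied A -> a)
  Step 23: b b b b b b b b a A A A A A  =>  b b b b b b b b a a A A A A   (applied A -> a)
  Step 24: b b b b b b b b a a A A A A  =>  b b b b b b b b a a A A A A A   (applied A -> A A)
  Step 25: b b b b b b b b a a A A A A A  =>  b b b b b b b b a a a A A A A   (applied A -> a)
  Step 26: b b b b b b b b a a a A A A A  =>  b b b b b b b b a a a a A A A   (applied A -> a)
  Step 27: b b b b b b b b a a a a A A A  =>  b b b b b b b b a a a a A A A A   (applied A -> A A)
  Step 28: b b b b b b b b a a a a A A A A  =>  b b b b b b b b a a a a a A A A   (applied A -> a)
  Step 29: b b b b b b b b a a a a a A A A  =>  b b b b b b b b a a a a a A A A A   (applied A -> A A)
  Step 30: b b b b b b b b a a a a a A A A A  =>  b b b b b b b b a a a a a a A A A   (applied A -> a)
  Step 31: b b b b b b b b a a a a a a A A A  =>  b b b b b b b b a a a a a a a A A   (applied A -> a)
  Step 32: b b b b b b b b a a a a a a a A A  =>  b b b b b b b b a a a a a a a A A A   (applied A -> A A)
  Step 33: b b b b b b b b a a a a a a a A A A  =>  b b b b b b b b a a a a a a a a A A   (applied A -> a)
  Step 34: b b b b b b b b a a a a a a a a A A  =>  b b b b b b b b a a a a a a a a A A A   (applied A -> A A)
  Step 35: b b b b b b b b a a a a a a a a A A A  =>  b b b b b b b b a a a a a a a a A A A A   (applied A -> A A)
  Step 36: b b b b b b b b a a a a a a a a A A A A  =>  b b b b b b b b a a a a a a a a a A A A   (applied A -> a)
  Step 37: b b b b b b b b a a a a a a a a a A A A  =>  b b b b b b b b a a a a a a a a a a A A   (applied A -> a)
  Step 38: b b b b b b b b a a a a a a a a a a A A  =>  b b b b b b b b a a a a a a a a a a A A A   (applied A -> A A)
  Step 39: b b b b b b b b a a a a a a a a a a A A A  =>  b b b b b b b b a a a a a a a a a a a A A   (applied A -> a)
  Step 40: b b b b b b b b a a a a a a a a a a a A A  =>  b b b b b b b b a a a a a a a a a a a a A   (applied A -> a)
  Step 41: b b b b b b b b a a a a a a a a a a a a A  =>  b b b b b b b b a a a a a a a a a a a a A A   (applied A -> A A)
  Step 42: b b b b b b b b a a a a a a a a a a a a A A  =>  b b b b b b b b a a a a a a a a a a a a A A A   (applied A -> A A)
  Step 43: b b b b b b b b a a a a a a a a a a a a A A A  =>  b b b b b b b b a a a a a a a a a a a a a A A   (applied A -> a)
  Step 44: b b b b b b b b a a a a a a a a a a a a a A A  =>  b b b b b b b b a a a a a a a a a a a a a A A A   (applied A -> A A)
  Step 45: b b b b b b b b a a a a a a a a a a a a a A A A  =>  b b b b b b b b a a a a a a a a a a a a a a A A   (applied A -> a)
  Step 46: b b b b b b b b a a a a a a a a a a a a a a A A  =>  b b b b b b b b a a a a a a a a a a a a a a A A A   (applied A -> A A)
  Step 47: b b b b b b b b a a a a a a a a a a a a a a A A A  =>  b b b b b b b b a a a a a a a a a a a a a a a A A   (applied A -> a)
  Step 48: b b b b b b b b a a a a a a a a a a a a a a a A A  =>  b b b b b b b b a a a a a a a a a a a a a a a a A   (applied A -> a)
  Step 49: b b b b b b b b a a a a a a a a a a a a a a a a A  =>  b b b b b b b b a a a a a a a a a a a a a a a a a   (applied A -> a)
Final yield: b b b b b b b b a a a a a a a a a a a a a a a a a
Total rewrite steps: 49

49


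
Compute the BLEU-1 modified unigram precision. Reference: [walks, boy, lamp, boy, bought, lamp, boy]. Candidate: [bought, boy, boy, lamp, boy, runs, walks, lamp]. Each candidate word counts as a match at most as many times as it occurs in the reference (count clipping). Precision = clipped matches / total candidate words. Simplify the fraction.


Reference word counts: {'bought': 1, 'boy': 3, 'lamp': 2, 'walks': 1}
Checking each candidate word (with clipping):
  'bought' -> in reference (ref count 1, used 1/1) -> match (matches: 1)
  'boy' -> in reference (ref count 3, used 1/3) -> match (matches: 2)
  'boy' -> in reference (ref count 3, used 2/3) -> match (matches: 3)
  'lamp' -> in reference (ref count 2, used 1/2) -> match (matches: 4)
  'boy' -> in reference (ref count 3, used 3/3) -> match (matches: 5)
  'runs' -> not in reference -> no match (matches: 5)
  'walks' -> in reference (ref count 1, used 1/1) -> match (matches: 6)
  'lamp' -> in reference (ref count 2, used 2/2) -> match (matches: 7)
Clipped matches: 7, Candidate length: 8
Precision = 7/8

7/8


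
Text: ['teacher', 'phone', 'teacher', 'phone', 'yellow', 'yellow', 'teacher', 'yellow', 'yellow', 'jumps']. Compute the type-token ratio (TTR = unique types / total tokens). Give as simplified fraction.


Tokens: 10
Unique types: ('jumps', 'phone', 'teacher', 'yellow') = 4
TTR = 4/10
Simplify: divide both by 2 -> 2/5
TTR = 2/5

2/5


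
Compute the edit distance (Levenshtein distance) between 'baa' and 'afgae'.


Building DP table for s1='baa' (len 3) and s2='afgae' (len 5):
       a  f  g  a  e
    0  1  2  3  4  5
  b 1  1  2  3  4  5
  a 2  1  2  3  3  4
  a 3  2  2  3  3  4
Edit distance = dp[3][5] = 4

4


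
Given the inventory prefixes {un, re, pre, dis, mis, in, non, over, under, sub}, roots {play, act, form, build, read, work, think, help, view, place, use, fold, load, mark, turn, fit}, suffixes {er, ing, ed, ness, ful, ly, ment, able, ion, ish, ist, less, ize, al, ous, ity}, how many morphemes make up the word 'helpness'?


Segmenting 'helpness' against the inventory:
  'help' -> root (morpheme 1)
  'ness' -> suffix (morpheme 2)
Total morphemes: 2

2


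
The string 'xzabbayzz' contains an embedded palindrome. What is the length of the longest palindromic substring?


Scanning 'xzabbayzz' for palindromic substrings.
Substring at positions 2-5: 'abba'.
Check: reverse('abba') = 'abba' -> palindrome confirmed.
Neighbouring characters ('z' / 'y') break symmetry, so it cannot extend further.
No longer palindromic substring exists; longest length = 4

4


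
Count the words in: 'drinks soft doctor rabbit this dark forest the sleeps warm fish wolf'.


Counting words by splitting on spaces:
  Word 1: 'drinks'
  Word 2: 'soft'
  Word 3: 'doctor'
  Word 4: 'rabbit'
  Word 5: 'this'
  Word 6: 'dark'
  Word 7: 'forest'
  Word 8: 'the'
  Word 9: 'sleeps'
  Word 10: 'warm'
  Word 11: 'fish'
  Word 12: 'wolf'
Total words: 12

12


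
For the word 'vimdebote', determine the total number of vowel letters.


Scanning each character of 'vimdebote':
  Position 1: 'v' -> consonant (running count: 0)
  Position 2: 'i' -> vowel (running count: 1)
  Position 3: 'm' -> consonant (running count: 1)
  Position 4: 'd' -> consonant (running count: 1)
  Position 5: 'e' -> vowel (running count: 2)
  Position 6: 'b' -> consonant (running count: 2)
  Position 7: 'o' -> vowel (running count: 3)
  Position 8: 't' -> consonant (running count: 3)
  Position 9: 'e' -> vowel (running count: 4)
Total vowels: 4

4


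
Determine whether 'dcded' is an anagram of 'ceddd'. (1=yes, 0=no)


Sort characters of 'dcded': 'cddde'
Sort characters of 'ceddd': 'cddde'
Sorted forms match -> they ARE anagrams
Result: 1

1


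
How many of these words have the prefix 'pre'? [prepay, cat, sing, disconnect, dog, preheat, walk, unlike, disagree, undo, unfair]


Checking each word for prefix 'pre':
  'prepay' -> YES, starts with 'pre' (count: 1)
  'cat' -> no (count: 1)
  'sing' -> no (count: 1)
  'disconnect' -> no (count: 1)
  'dog' -> no (count: 1)
  'preheat' -> YES, starts with 'pre' (count: 2)
  'walk' -> no (count: 2)
  'unlike' -> no (count: 2)
  'disagree' -> no (count: 2)
  'undo' -> no (count: 2)
  'unfair' -> no (count: 2)
Total with prefix 'pre': 2

2


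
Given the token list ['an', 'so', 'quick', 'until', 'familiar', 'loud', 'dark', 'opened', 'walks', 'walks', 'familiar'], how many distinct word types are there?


Listing all tokens and tracking unique types:
  Token 1: 'an' -> NEW (unique so far: 1)
  Token 2: 'so' -> NEW (unique so far: 2)
  Token 3: 'quick' -> NEW (unique so far: 3)
  Token 4: 'until' -> NEW (unique so far: 4)
  Token 5: 'familiar' -> NEW (unique so far: 5)
  Token 6: 'loud' -> NEW (unique so far: 6)
  Token 7: 'dark' -> NEW (unique so far: 7)
  Token 8: 'opened' -> NEW (unique so far: 8)
  Token 9: 'walks' -> NEW (unique so far: 9)
  Token 10: 'walks' -> duplicate (unique so far: 9)
  Token 11: 'familiar' -> duplicate (unique so far: 9)
Unique types: ('an', 'dark', 'familiar', 'loud', 'opened', 'quick', 'so', 'until', 'walks')
Vocabulary size: 9

9


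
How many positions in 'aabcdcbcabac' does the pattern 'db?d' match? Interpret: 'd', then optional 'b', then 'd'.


Pattern: db?d means 'd', then optional 'b', then 'd'.
Scanning 'aabcdcbcabac' position-by-position:
  Pos 0: window 'aab' -> no
  Pos 1: window 'abc' -> no
  Pos 2: window 'bcd' -> no
  Pos 3: window 'cdc' -> no
  Pos 4: window 'dcb' -> no
  Pos 5: window 'cbc' -> no
  Pos 6: window 'bca' -> no
  Pos 7: window 'cab' -> no
  Pos 8: window 'aba' -> no
  Pos 9: window 'bac' -> no
  Pos 10: window 'ac' -> no
  Pos 11: window 'c' -> no
Total matches: 0

0


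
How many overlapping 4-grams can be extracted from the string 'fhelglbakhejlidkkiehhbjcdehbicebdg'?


String 'fhelglbakhejlidkkiehhbjcdehbicebdg' has length L = 34.
Number of overlapping n-grams = L - n + 1
Substituting: 34 - 4 + 1 = 31

31


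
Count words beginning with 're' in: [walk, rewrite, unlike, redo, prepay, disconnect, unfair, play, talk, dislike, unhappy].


Checking each word for prefix 're':
  'walk' -> no (count: 0)
  'rewrite' -> YES, starts with 're' (count: 1)
  'unlike' -> no (count: 1)
  'redo' -> YES, starts with 're' (count: 2)
  'prepay' -> no (count: 2)
  'disconnect' -> no (count: 2)
  'unfair' -> no (count: 2)
  'play' -> no (count: 2)
  'talk' -> no (count: 2)
  'dislike' -> no (count: 2)
  'unhappy' -> no (count: 2)
Total with prefix 're': 2

2


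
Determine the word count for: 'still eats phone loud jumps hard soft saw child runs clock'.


Counting words by splitting on spaces:
  Word 1: 'still'
  Word 2: 'eats'
  Word 3: 'phone'
  Word 4: 'loud'
  Word 5: 'jumps'
  Word 6: 'hard'
  Word 7: 'soft'
  Word 8: 'saw'
  Word 9: 'child'
  Word 10: 'runs'
  Word 11: 'clock'
Total words: 11

11


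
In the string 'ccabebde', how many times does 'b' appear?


Scanning 'ccabebde' for 'b':
  Position 3: 'b' -> MATCH (count: 1)
  Position 5: 'b' -> MATCH (count: 2)
Total occurrences of 'b': 2

2


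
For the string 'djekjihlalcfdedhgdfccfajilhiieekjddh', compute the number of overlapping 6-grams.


String 'djekjihlalcfdedhgdfccfajilhiieekjddh' has length L = 36.
Number of overlapping n-grams = L - n + 1
Substituting: 36 - 6 + 1 = 31

31


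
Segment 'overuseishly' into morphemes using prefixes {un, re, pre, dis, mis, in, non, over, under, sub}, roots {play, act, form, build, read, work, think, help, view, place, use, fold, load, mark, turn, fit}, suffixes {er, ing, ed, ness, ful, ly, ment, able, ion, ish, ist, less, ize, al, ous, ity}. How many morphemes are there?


Segmenting 'overuseishly' against the inventory:
  'over' -> prefix (morpheme 1)
  'use' -> root (morpheme 2)
  'ish' -> suffix (morpheme 3)
  'ly' -> suffix (morpheme 4)
Total morphemes: 4

4


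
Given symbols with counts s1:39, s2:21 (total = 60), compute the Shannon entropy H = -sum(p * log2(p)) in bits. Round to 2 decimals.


Computing entropy H = -sum(p_i * log2(p_i)):
  s1: p = 39/60 = 0.6500, -p*log2(p) = 0.4040
  s2: p = 21/60 = 0.3500, -p*log2(p) = 0.5301
H = sum of terms = 0.9341
Rounded to 2 decimals: 0.93

0.93


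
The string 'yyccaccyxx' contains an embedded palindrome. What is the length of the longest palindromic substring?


Scanning 'yyccaccyxx' for palindromic substrings.
Substring at positions 1-7: 'yccaccy'.
Check: reverse('yccaccy') = 'yccaccy' -> palindrome confirmed.
Neighbouring characters ('y' / 'x') break symmetry, so it cannot extend further.
No longer palindromic substring exists; longest length = 7

7


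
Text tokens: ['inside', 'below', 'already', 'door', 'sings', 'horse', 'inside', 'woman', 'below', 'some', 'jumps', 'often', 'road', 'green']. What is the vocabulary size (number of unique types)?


Listing all tokens and tracking unique types:
  Token 1: 'inside' -> NEW (unique so far: 1)
  Token 2: 'below' -> NEW (unique so far: 2)
  Token 3: 'already' -> NEW (unique so far: 3)
  Token 4: 'door' -> NEW (unique so far: 4)
  Token 5: 'sings' -> NEW (unique so far: 5)
  Token 6: 'horse' -> NEW (unique so far: 6)
  Token 7: 'inside' -> duplicate (unique so far: 6)
  Token 8: 'woman' -> NEW (unique so far: 7)
  Token 9: 'below' -> duplicate (unique so far: 7)
  Token 10: 'some' -> NEW (unique so far: 8)
  Token 11: 'jumps' -> NEW (unique so far: 9)
  Token 12: 'often' -> NEW (unique so far: 10)
  Token 13: 'road' -> NEW (unique so far: 11)
  Token 14: 'green' -> NEW (unique so far: 12)
Unique types: ('already', 'below', 'door', 'green', 'horse', 'inside', 'jumps', 'often', 'road', 'sings', 'some', 'woman')
Vocabulary size: 12

12


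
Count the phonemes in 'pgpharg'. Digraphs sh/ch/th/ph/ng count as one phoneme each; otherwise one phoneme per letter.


Parsing 'pgpharg' greedily, digraphs first:
  'p' -> consonant phoneme (phonemes so far: 1)
  'g' -> consonant phoneme (phonemes so far: 2)
  'ph' -> digraph (1 consonant phoneme) (phonemes so far: 3)
  'a' -> vowel phoneme (phonemes so far: 4)
  'r' -> consonant phoneme (phonemes so far: 5)
  'g' -> consonant phoneme (phonemes so far: 6)
Total phonemes: 6

6


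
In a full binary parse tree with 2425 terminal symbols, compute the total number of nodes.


Leaf nodes (terminals): 2425
Internal nodes = n - 1 = 2425 - 1 = 2424
Total = leaves + internal = 2425 + 2424 = 4849

4849


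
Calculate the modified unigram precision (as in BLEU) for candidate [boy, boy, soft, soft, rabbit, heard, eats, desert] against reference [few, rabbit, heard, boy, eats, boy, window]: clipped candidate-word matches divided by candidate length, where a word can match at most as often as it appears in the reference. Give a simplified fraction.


Reference word counts: {'boy': 2, 'eats': 1, 'few': 1, 'heard': 1, 'rabbit': 1, 'window': 1}
Checking each candidate word (with clipping):
  'boy' -> in reference (ref count 2, used 1/2) -> match (matches: 1)
  'boy' -> in reference (ref count 2, used 2/2) -> match (matches: 2)
  'soft' -> not in reference -> no match (matches: 2)
  'soft' -> not in reference -> no match (matches: 2)
  'rabbit' -> in reference (ref count 1, used 1/1) -> match (matches: 3)
  'heard' -> in reference (ref count 1, used 1/1) -> match (matches: 4)
  'eats' -> in reference (ref count 1, used 1/1) -> match (matches: 5)
  'desert' -> not in reference -> no match (matches: 5)
Clipped matches: 5, Candidate length: 8
Precision = 5/8

5/8


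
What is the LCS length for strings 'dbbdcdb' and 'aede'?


DP table for LCS of 'dbbdcdb' and 'aede':
       a  e  d  e
    0  0  0  0  0
  d 0  0  0  1  1
  b 0  0  0  1  1
  b 0  0  0  1  1
  d 0  0  0  1  1
  c 0  0  0  1  1
  d 0  0  0  1  1
  b 0  0  0  1  1
LCS: 'd'
LCS length = 1

1


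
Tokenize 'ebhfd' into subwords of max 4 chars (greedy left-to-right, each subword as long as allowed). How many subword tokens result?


'ebhfd' has 5 characters.
Chunking with max size 4:
  Chunk 1: 'ebhf' (positions 0-3)
  Chunk 2: 'd' (positions 4-4)
Total chunks: ceil(5 / 4) = 2

2


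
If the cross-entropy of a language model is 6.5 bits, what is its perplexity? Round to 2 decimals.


Perplexity formula: PP = 2^H
H = 6.5
PP = 2^6.5
Decompose: 2^6.5 = 2^6 * 2^0.5 = 2^6 * sqrt(2)
2^6 = 64, sqrt(2) ~ 1.4142136
PP ~ 64 * 1.4142136 = 90.5096704
Rounded to 2 decimals: 90.51

90.51


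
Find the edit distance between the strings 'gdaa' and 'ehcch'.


Building DP table for s1='gdaa' (len 4) and s2='ehcch' (len 5):
       e  h  c  c  h
    0  1  2  3  4  5
  g 1  1  2  3  4  5
  d 2  2  2  3  4  5
  a 3  3  3  3  4  5
  a 4  4  4  4  4  5
Edit distance = dp[4][5] = 5

5


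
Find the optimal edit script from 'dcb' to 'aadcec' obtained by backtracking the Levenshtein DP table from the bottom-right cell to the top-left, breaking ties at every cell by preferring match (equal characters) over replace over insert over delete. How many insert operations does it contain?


Edit distance = 4. Backtracking from cell (3, 6) with preference match > replace > insert > delete,
then listing the resulting alignment 'dcb' -> 'aadcec' left to right:
  Step 1: insert 'a' [insertion #1]
  Step 2: insert 'a' [insertion #2]
  Step 3: keep 'd'
  Step 4: keep 'c'
  Step 5: insert 'e' [insertion #3]
  Step 6: replace b->c
Total insertions: 3

3


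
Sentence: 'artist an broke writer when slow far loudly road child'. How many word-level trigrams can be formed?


Word trigrams from [10] words:
  Trigram 1: (artist an broke)
  Trigram 2: (an broke writer)
  Trigram 3: (broke writer when)
  Trigram 4: (writer when slow)
  Trigram 5: (when slow far)
  Trigram 6: (slow far loudly)
  Trigram 7: (far loudly road)
  Trigram 8: (loudly road child)
Total word trigrams: 10 - 2 = 8

8


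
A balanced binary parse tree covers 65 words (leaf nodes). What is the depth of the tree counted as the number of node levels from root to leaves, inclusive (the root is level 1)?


In a balanced binary tree with n leaves the deepest leaf is ceil(log2(n)) edges below the root,
so counting node levels inclusive of root and leaves gives ceil(log2(n)) + 1 levels.
log2(65) = 6.0224
ceil(6.0224) = 7
levels = 7 + 1 = 8

8


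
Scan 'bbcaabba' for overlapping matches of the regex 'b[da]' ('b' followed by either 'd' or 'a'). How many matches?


Pattern: b[da] means 'b' followed by either 'd' or 'a'.
Scanning 'bbcaabba' position-by-position:
  Pos 0: window 'bb' -> no
  Pos 1: window 'bc' -> no
  Pos 2: window 'ca' -> no
  Pos 3: window 'aa' -> no
  Pos 4: window 'ab' -> no
  Pos 5: window 'bb' -> no
  Pos 6: window 'ba' -> MATCH
  Pos 7: window 'a' -> no
Total matches: 1

1


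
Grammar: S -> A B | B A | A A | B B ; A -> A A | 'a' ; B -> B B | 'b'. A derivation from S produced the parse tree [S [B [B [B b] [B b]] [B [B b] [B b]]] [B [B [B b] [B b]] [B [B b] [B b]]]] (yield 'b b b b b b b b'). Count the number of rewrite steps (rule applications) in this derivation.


Every bracketed nonterminal node [X ...] in the tree is produced by exactly one rule application.
Reading the tree off as a leftmost derivation:
  Step 1: S  =>  B B   (applied S -> B B)
  Step 2: B B  =>  B B B   (applied B -> B B)
  Step 3: B B B  =>  B B B B   (applied B -> B B)
  Step 4: B B B B  =>  b B B B   (applied B -> b)
  Step 5: b B B B  =>  b b B B   (applied B -> b)
  Step 6: b b B B  =>  b b B B B   (applied B -> B B)
  Step 7: b b B B B  =>  b b b B B   (applied B -> b)
  Step 8: b b b B B  =>  b b b b B   (applied B -> b)
  Step 9: b b b b B  =>  b b b b B B   (applied B -> B B)
  Step 10: b b b b B B  =>  b b b b B B B   (applied B -> B B)
  Step 11: b b b b B B B  =>  b b b b b B B   (applied B -> b)
  Step 12: b b b b b B B  =>  b b b b b b B   (applied B -> b)
  Step 13: b b b b b b B  =>  b b b b b b B B   (applied B -> B B)
  Step 14: b b b b b b B B  =>  b b b b b b b B   (applied B -> b)
  Step 15: b b b b b b b B  =>  b b b b b b b b   (applied B -> b)
Final yield: b b b b b b b b
Total rewrite steps: 15

15


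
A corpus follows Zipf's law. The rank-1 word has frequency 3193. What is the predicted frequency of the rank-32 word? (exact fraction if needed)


Zipf's law: freq(rank) = f1 / rank
f1 = 3193, rank = 32
freq = 3193 / 32
GCD(3193, 32) = 1
Simplified: 3193/32

3193/32
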